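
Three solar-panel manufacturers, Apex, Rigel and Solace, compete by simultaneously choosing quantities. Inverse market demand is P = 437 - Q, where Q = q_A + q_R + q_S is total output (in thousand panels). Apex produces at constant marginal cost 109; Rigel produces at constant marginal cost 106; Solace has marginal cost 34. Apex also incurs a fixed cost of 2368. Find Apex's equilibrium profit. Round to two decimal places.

Apex's profit: π_A = (437 - Q)q_A - (109q_A). Setting ∂π_A/∂q_A = 0: 328 - 2q_A - (q_R + q_S) = 0.
Rigel's first-order condition: 331 - 2q_R - (q_A + q_S) = 0.
Solace's profit: π_S = (437 - Q)q_S - (34q_S). Setting ∂π_S/∂q_S = 0: 403 - 2q_S - (q_A + q_R) = 0.
Summing all 3 equations gives 1062 − 4Q = 0, hence Q = 531/2.
Back-substituting: q_A = (328 − 531/2) = 125/2, q_R = (331 − 531/2) = 131/2, q_S = (403 − 531/2) = 275/2.
Price P = 437 - 531/2 = 343/2.
Apex's profit: (343/2 - 109)·(125/2) - 2368 = 1538.2500.

1538.25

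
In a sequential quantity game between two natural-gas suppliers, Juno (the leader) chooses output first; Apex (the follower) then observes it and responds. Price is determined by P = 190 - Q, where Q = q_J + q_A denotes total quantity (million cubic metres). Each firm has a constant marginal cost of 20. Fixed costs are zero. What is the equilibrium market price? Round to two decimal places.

Solve by backward induction. Given q_J, the follower Apex maximises π_A = (190 - q_J - q_A)q_A - 20q_A.
∂π_A/∂q_A = 170 - q_J - 2q_A = 0 gives the reaction function q_A = (170 - q_J)/2.
Juno substitutes q_A(q_J) into its own profit: π_J = q_J(190 - q_J - (170 - q_J)/2) - 20q_J = (105 - (1/2)q_J)q_J - 20q_J.
Leader FOC: 85 - q_J = 0, so q_J = 85.
Then q_A = (170 - 85)/2 = 85/2.
Total output Q = 255/2, so price P = 190 - 255/2 = 125/2.

62.50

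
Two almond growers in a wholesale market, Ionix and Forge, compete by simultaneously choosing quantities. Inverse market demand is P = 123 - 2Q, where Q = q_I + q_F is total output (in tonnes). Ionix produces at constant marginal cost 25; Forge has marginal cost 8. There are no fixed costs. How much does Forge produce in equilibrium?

22

Ionix's profit: π_I = (123 - 2Q)q_I - (25q_I). Setting ∂π_I/∂q_I = 0: 98 - 4q_I - 2(q_F) = 0.
Forge's profit: π_F = (123 - 2Q)q_F - (8q_F). Setting ∂π_F/∂q_F = 0: 115 - 4q_F - 2(q_I) = 0.
So q_I = (98 - 2q_F)/4 and q_F = (115 - 2q_I)/4.
Substituting one into the other gives q_I = 27/2 and q_F = 22.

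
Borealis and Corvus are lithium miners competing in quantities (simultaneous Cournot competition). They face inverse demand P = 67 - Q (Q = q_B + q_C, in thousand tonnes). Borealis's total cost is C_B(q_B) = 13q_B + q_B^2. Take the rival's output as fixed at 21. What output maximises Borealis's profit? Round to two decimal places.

With the rival's output fixed at 21, Borealis's profit is π_B = (67 - 21 - q_B)q_B - (13q_B + q_B²) = (46 - q_B)q_B - (13q_B + q_B²).
∂π_B/∂q_B = 33 - 4q_B = 0, so q_B = 33/4.

8.25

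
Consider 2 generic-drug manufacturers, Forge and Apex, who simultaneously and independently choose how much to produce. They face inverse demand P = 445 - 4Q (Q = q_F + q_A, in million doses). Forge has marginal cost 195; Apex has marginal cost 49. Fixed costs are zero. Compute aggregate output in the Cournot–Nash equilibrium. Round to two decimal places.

53.83

Forge's profit: π_F = (445 - 4Q)q_F - (195q_F). Setting ∂π_F/∂q_F = 0: 250 - 8q_F - 4(q_A) = 0.
Apex's first-order condition: 396 - 8q_A - 4(q_F) = 0.
So q_F = (250 - 4q_A)/8 and q_A = (396 - 4q_F)/8.
Solving the pair: q_F = 26/3, q_A = 271/6.
Total output Q = 26/3 + 271/6 = 323/6.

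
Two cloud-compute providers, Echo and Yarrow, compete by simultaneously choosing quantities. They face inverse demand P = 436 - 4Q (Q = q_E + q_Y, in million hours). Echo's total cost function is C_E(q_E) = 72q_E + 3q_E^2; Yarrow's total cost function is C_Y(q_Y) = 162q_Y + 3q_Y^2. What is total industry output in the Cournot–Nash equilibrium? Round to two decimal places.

35.44

Echo's profit: π_E = (436 - 4Q)q_E - (72q_E + 3q_E²). Setting ∂π_E/∂q_E = 0: 364 - 14q_E - 4(q_Y) = 0.
Yarrow's first-order condition: 274 - 14q_Y - 4(q_E) = 0.
So q_E = (364 - 4q_Y)/14 and q_Y = (274 - 4q_E)/14.
Substituting one into the other gives q_E = 200/9 and q_Y = 119/9.
Total output Q = 200/9 + 119/9 = 319/9.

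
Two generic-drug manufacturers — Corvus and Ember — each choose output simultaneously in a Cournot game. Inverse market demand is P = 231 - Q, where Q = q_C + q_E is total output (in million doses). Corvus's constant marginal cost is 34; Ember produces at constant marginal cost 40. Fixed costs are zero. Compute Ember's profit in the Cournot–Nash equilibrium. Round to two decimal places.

3802.78

Corvus's profit: π_C = (231 - Q)q_C - (34q_C). Setting ∂π_C/∂q_C = 0: 197 - 2q_C - (q_E) = 0.
Ember's profit: π_E = (231 - Q)q_E - (40q_E). Setting ∂π_E/∂q_E = 0: 191 - 2q_E - (q_C) = 0.
So q_C = (197 - q_E)/2 and q_E = (191 - q_C)/2.
Solving the pair: q_C = 203/3, q_E = 185/3.
Price P = 231 - 388/3 = 305/3.
Ember's profit: (305/3 - 40)·(185/3) = 3802.7778.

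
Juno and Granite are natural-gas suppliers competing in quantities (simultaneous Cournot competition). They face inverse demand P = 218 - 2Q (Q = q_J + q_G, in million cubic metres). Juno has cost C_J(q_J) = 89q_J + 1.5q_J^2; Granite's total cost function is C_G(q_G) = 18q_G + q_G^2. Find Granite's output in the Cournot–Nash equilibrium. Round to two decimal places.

Juno's profit: π_J = (218 - 2Q)q_J - (89q_J + (3/2)q_J²). Setting ∂π_J/∂q_J = 0: 129 - 7q_J - 2(q_G) = 0.
Granite's first-order condition: 200 - 6q_G - 2(q_J) = 0.
Rearranging gives the reaction functions q_J = (129 - 2q_G)/7 and q_G = (200 - 2q_J)/6.
Substituting one into the other gives q_J = 187/19 and q_G = 571/19.

30.05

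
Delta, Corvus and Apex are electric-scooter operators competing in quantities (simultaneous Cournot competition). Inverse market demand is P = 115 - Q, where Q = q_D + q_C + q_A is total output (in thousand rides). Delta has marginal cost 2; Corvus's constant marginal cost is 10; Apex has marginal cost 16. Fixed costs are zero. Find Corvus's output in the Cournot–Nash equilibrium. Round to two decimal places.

Delta's profit: π_D = (115 - Q)q_D - (2q_D). Setting ∂π_D/∂q_D = 0: 113 - 2q_D - (q_C + q_A) = 0.
Corvus's profit: π_C = (115 - Q)q_C - (10q_C). Setting ∂π_C/∂q_C = 0: 105 - 2q_C - (q_D + q_A) = 0.
Apex's profit: π_A = (115 - Q)q_A - (16q_A). Setting ∂π_A/∂q_A = 0: 99 - 2q_A - (q_D + q_C) = 0.
Adding the 3 conditions: 317 − 2Q − 2Q = 0, i.e. Q = 317/4.
Back-substituting: q_D = (113 − 317/4) = 135/4, q_C = (105 − 317/4) = 103/4, q_A = (99 − 317/4) = 79/4.

25.75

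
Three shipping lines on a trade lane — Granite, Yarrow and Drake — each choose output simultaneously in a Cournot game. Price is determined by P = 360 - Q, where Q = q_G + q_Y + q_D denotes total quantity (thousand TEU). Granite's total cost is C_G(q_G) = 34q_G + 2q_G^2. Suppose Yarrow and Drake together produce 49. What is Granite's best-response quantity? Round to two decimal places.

46.17

With rivals' combined output fixed at 49, Granite's profit is π_G = (360 - 49 - q_G)q_G - (34q_G + 2q_G²) = (311 - q_G)q_G - (34q_G + 2q_G²).
∂π_G/∂q_G = 277 - 6q_G = 0, so q_G = 277/6.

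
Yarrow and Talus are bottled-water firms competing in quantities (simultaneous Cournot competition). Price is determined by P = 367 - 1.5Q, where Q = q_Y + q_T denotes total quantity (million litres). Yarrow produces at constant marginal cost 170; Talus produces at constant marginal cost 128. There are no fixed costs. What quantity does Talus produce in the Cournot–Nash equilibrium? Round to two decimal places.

62.44

Yarrow's profit: π_Y = (367 - 1.5Q)q_Y - (170q_Y). Setting ∂π_Y/∂q_Y = 0: 197 - 3q_Y - (3/2)(q_T) = 0.
Talus's profit: π_T = (367 - 1.5Q)q_T - (128q_T). Setting ∂π_T/∂q_T = 0: 239 - 3q_T - (3/2)(q_Y) = 0.
Rearranging gives the reaction functions q_Y = (197 - (3/2)q_T)/3 and q_T = (239 - (3/2)q_Y)/3.
Solving the pair: q_Y = 310/9, q_T = 562/9.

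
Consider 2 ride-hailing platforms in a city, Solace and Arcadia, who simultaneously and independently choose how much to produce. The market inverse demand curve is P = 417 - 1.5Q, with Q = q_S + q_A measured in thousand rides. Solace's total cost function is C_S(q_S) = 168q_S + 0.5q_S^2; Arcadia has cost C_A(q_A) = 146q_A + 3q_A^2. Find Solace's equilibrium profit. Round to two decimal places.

Solace's profit: π_S = (417 - 1.5Q)q_S - (168q_S + (1/2)q_S²). Setting ∂π_S/∂q_S = 0: 249 - 4q_S - (3/2)(q_A) = 0.
Arcadia's profit: π_A = (417 - 1.5Q)q_A - (146q_A + 3q_A²). Setting ∂π_A/∂q_A = 0: 271 - 9q_A - (3/2)(q_S) = 0.
Rearranging gives the reaction functions q_S = (249 - (3/2)q_A)/4 and q_A = (271 - (3/2)q_S)/9.
Substituting one into the other gives q_S = 54.3556 and q_A = 21.0519.
Price P = 417 - (3/2)·75.4074 = 303.8889.
Solace's profit: 303.8889·54.3556 - 168·54.3556 - (1/2)·54.3556² = 5909.0528.

5909.05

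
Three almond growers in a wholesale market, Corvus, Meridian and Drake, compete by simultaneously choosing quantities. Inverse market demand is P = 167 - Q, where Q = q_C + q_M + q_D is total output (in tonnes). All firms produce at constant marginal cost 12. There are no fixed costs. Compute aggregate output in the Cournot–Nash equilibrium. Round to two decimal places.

116.25

Each firm earns π_i = (167 - Q)q_i - 12q_i.
Setting ∂π_i/∂q_i = 0 with rivals' quantities fixed: 155 - 2q_i - Σ_{j≠i} q_j = 0.
With identical firms every q_j equals q_i, so Σ_{j≠i} q_j = 2q_i and 155 = 4q_i, giving q_i = 155/4.
Total output Q = 155/4 + 155/4 + 155/4 = 465/4.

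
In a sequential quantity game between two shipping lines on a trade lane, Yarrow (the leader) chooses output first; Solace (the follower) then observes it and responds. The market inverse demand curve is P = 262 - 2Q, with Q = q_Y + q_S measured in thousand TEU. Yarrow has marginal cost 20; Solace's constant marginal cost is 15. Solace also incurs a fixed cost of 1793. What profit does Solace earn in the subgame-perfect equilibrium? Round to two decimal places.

Solve by backward induction. Given q_Y, the follower Solace maximises π_S = (262 - 2q_Y - 2q_S)q_S - 15q_S.
Setting the follower's marginal profit to zero, 247 - 2q_Y - 4q_S = 0, i.e. q_S = (247 - 2q_Y)/4.
Yarrow substitutes q_S(q_Y) into its own profit: π_Y = q_Y(262 - 2q_Y - (247 - 2q_Y)/2) - 20q_Y = (277/2 - q_Y)q_Y - 20q_Y.
Maximising: ∂π_Y/∂q_Y = 237/2 - 2q_Y = 0, giving q_Y = 237/4.
Then q_S = (247 - 2·(237/4))/4 = 257/8.
Price P = 262 - 2·(731/8) = 317/4.
Solace's profit: (317/4 - 15)·(257/8) - 1793 = 271.0313.

271.03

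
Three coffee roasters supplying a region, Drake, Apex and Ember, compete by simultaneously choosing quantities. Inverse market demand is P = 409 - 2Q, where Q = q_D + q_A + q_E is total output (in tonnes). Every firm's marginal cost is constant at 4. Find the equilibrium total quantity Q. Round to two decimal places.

151.88

Each firm earns π_i = (409 - 2Q)q_i - 4q_i.
First-order condition (treating rivals' output as given): 405 - 4q_i - 2·Σ_{j≠i} q_j = 0.
With identical firms every q_j equals q_i, so Σ_{j≠i} q_j = 2q_i and 405 = 8q_i, giving q_i = 405/8.
Total output Q = 405/8 + 405/8 + 405/8 = 1215/8.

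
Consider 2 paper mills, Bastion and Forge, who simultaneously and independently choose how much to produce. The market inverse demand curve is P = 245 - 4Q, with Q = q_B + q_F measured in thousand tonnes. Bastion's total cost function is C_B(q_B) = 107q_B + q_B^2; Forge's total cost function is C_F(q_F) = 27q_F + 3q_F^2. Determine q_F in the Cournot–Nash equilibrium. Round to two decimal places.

Bastion's profit: π_B = (245 - 4Q)q_B - (107q_B + q_B²). Setting ∂π_B/∂q_B = 0: 138 - 10q_B - 4(q_F) = 0.
Forge's first-order condition: 218 - 14q_F - 4(q_B) = 0.
Best responses: q_B = (138 - 4q_F)/10, q_F = (218 - 4q_B)/14.
Substituting one into the other gives q_B = 265/31 and q_F = 407/31.

13.13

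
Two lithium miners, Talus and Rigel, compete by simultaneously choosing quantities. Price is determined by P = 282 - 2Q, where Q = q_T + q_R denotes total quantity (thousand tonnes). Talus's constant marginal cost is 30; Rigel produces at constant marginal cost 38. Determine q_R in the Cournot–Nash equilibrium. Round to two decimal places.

39.33

Talus's profit: π_T = (282 - 2Q)q_T - (30q_T). Setting ∂π_T/∂q_T = 0: 252 - 4q_T - 2(q_R) = 0.
Rigel's first-order condition: 244 - 4q_R - 2(q_T) = 0.
Rearranging gives the reaction functions q_T = (252 - 2q_R)/4 and q_R = (244 - 2q_T)/4.
Solving the pair: q_T = 130/3, q_R = 118/3.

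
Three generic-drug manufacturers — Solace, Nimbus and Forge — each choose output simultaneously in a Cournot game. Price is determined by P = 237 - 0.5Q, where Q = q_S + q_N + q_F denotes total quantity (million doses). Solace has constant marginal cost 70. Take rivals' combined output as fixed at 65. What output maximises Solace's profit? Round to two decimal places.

134.50

With rivals' combined output fixed at 65, Solace's profit is π_S = (237 - (1/2)·65 - (1/2)q_S)q_S - (70q_S) = (409/2 - (1/2)q_S)q_S - (70q_S).
∂π_S/∂q_S = 269/2 - q_S = 0, so q_S = 269/2.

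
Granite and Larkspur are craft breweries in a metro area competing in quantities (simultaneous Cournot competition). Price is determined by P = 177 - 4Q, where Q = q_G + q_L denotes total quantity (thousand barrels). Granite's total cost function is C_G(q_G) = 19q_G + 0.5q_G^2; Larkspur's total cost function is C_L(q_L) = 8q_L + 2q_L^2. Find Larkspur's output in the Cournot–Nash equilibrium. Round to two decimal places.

Granite's profit: π_G = (177 - 4Q)q_G - (19q_G + (1/2)q_G²). Setting ∂π_G/∂q_G = 0: 158 - 9q_G - 4(q_L) = 0.
Larkspur's profit: π_L = (177 - 4Q)q_L - (8q_L + 2q_L²). Setting ∂π_L/∂q_L = 0: 169 - 12q_L - 4(q_G) = 0.
Rearranging gives the reaction functions q_G = (158 - 4q_L)/9 and q_L = (169 - 4q_G)/12.
Solving the pair: q_G = 305/23, q_L = 889/92.

9.66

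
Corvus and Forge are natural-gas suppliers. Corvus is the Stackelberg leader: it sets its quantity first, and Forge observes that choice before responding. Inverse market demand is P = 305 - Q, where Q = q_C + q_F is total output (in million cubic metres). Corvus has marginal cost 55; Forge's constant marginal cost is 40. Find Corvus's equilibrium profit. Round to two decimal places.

Solve by backward induction. Given q_C, the follower Forge maximises π_F = (305 - q_C - q_F)q_F - 40q_F.
∂π_F/∂q_F = 265 - q_C - 2q_F = 0 gives the reaction function q_F = (265 - q_C)/2.
The leader anticipates this reaction. Substituting into P = 305 - Q gives P = 345/2 - (1/2)q_C, so π_C = (345/2 - (1/2)q_C)q_C - 55q_C.
Maximising: ∂π_C/∂q_C = 235/2 - q_C = 0, giving q_C = 235/2.
Then q_F = (265 - 235/2)/2 = 295/4.
Price P = 305 - 765/4 = 455/4.
Corvus's profit: (455/4 - 55)·(235/2) = 6903.1250.

6903.13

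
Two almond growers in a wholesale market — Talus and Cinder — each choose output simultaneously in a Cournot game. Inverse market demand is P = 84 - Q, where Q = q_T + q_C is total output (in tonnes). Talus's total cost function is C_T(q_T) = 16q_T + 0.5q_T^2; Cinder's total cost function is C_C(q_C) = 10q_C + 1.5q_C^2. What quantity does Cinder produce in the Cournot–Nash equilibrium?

Talus's profit: π_T = (84 - Q)q_T - (16q_T + (1/2)q_T²). Setting ∂π_T/∂q_T = 0: 68 - 3q_T - (q_C) = 0.
Cinder's first-order condition: 74 - 5q_C - (q_T) = 0.
So q_T = (68 - q_C)/3 and q_C = (74 - q_T)/5.
Substituting one into the other gives q_T = 19 and q_C = 11.

11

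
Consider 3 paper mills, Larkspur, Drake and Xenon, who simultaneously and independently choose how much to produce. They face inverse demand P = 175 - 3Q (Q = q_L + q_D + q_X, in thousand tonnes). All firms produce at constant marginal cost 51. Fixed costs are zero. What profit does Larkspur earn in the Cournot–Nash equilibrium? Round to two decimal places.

A representative firm's profit is π_i = q_i(175 - 3Q) - 51q_i.
Setting ∂π_i/∂q_i = 0 with rivals' quantities fixed: 124 - 6q_i - 3·Σ_{j≠i} q_j = 0.
By symmetry each firm produces the same amount; substituting Σ_{j≠i} q_j = 2q_i yields q_i = 124/12 = 31/3.
Price P = 175 - 3·31 = 82.
Larkspur's profit: (82 - 51)·(31/3) = 961/3.

320.33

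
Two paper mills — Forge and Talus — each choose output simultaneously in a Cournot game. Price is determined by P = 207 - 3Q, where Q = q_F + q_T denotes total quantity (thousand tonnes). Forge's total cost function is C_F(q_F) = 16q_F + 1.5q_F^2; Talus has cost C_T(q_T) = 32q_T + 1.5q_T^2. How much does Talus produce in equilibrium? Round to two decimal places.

13.92

Forge's profit: π_F = (207 - 3Q)q_F - (16q_F + (3/2)q_F²). Setting ∂π_F/∂q_F = 0: 191 - 9q_F - 3(q_T) = 0.
Talus's profit: π_T = (207 - 3Q)q_T - (32q_T + (3/2)q_T²). Setting ∂π_T/∂q_T = 0: 175 - 9q_T - 3(q_F) = 0.
Rearranging gives the reaction functions q_F = (191 - 3q_T)/9 and q_T = (175 - 3q_F)/9.
Solving the pair: q_F = 199/12, q_T = 167/12.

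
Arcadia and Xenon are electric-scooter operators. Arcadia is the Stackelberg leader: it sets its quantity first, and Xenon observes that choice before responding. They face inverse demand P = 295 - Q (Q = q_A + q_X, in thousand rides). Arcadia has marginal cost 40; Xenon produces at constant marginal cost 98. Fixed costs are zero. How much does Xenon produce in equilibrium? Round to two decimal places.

The follower Xenon best-responds to any q_A: π_X = (295 - Q)q_X - 98q_X.
Follower FOC: 197 - q_A - 2q_X = 0, so q_X(q_A) = (197 - q_A)/2.
Arcadia substitutes q_X(q_A) into its own profit: π_A = q_A(295 - q_A - (197 - q_A)/2) - 40q_A = (393/2 - (1/2)q_A)q_A - 40q_A.
Maximising: ∂π_A/∂q_A = 313/2 - q_A = 0, giving q_A = 313/2.
Then q_X = (197 - 313/2)/2 = 81/4.

20.25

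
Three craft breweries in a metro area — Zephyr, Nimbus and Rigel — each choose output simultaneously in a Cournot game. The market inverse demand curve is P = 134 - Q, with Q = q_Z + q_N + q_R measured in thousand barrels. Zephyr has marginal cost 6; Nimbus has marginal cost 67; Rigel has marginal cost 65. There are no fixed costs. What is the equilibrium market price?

Zephyr's profit: π_Z = (134 - Q)q_Z - (6q_Z). Setting ∂π_Z/∂q_Z = 0: 128 - 2q_Z - (q_N + q_R) = 0.
Nimbus's profit: π_N = (134 - Q)q_N - (67q_N). Setting ∂π_N/∂q_N = 0: 67 - 2q_N - (q_Z + q_R) = 0.
Rigel's profit: π_R = (134 - Q)q_R - (65q_R). Setting ∂π_R/∂q_R = 0: 69 - 2q_R - (q_Z + q_N) = 0.
Adding the 3 conditions: 264 − 2Q − 2Q = 0, i.e. Q = 66.
Back-substituting: q_Z = (128 − 66) = 62, q_N = (67 − 66) = 1, q_R = (69 − 66) = 3.
Total output Q = 66, so price P = 134 - 66 = 68.

68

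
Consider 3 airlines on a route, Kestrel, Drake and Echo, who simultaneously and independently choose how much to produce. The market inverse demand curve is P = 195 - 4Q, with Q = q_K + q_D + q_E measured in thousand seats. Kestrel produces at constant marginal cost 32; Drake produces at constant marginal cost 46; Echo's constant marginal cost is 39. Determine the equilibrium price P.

78

Kestrel's profit: π_K = (195 - 4Q)q_K - (32q_K). Setting ∂π_K/∂q_K = 0: 163 - 8q_K - 4(q_D + q_E) = 0.
Drake's profit: π_D = (195 - 4Q)q_D - (46q_D). Setting ∂π_D/∂q_D = 0: 149 - 8q_D - 4(q_K + q_E) = 0.
Echo's first-order condition: 156 - 8q_E - 4(q_K + q_D) = 0.
Summing all 3 equations gives 468 − 16Q = 0, hence Q = 117/4.
Back-substituting: q_K = (163 − 117)/4 = 23/2, q_D = (149 − 117)/4 = 8, q_E = (156 − 117)/4 = 39/4.
Total output Q = 117/4, so price P = 195 - 4·(117/4) = 78.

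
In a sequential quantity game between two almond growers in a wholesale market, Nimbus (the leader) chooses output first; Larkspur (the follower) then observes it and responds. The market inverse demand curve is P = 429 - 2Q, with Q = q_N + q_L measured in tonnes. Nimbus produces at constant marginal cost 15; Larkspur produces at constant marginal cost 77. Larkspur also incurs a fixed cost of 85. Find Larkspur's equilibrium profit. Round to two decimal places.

1539.50

Solve by backward induction. Given q_N, the follower Larkspur maximises π_L = (429 - 2q_N - 2q_L)q_L - 77q_L.
Setting the follower's marginal profit to zero, 352 - 2q_N - 4q_L = 0, i.e. q_L = (352 - 2q_N)/4.
Nimbus substitutes q_L(q_N) into its own profit: π_N = q_N(429 - 2q_N - (352 - 2q_N)/2) - 15q_N = (253 - q_N)q_N - 15q_N.
Leader FOC: 238 - 2q_N = 0, so q_N = 119.
Then q_L = (352 - 2·119)/4 = 57/2.
Price P = 429 - 2·(295/2) = 134.
Larkspur's profit: (134 - 77)·(57/2) - 85 = 1539.5000.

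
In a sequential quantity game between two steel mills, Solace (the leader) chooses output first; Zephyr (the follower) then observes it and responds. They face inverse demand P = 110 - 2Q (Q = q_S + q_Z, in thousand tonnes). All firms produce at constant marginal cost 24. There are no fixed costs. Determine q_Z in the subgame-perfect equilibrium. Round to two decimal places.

10.75

The follower Zephyr best-responds to any q_S: π_Z = (110 - 2Q)q_Z - 24q_Z.
Setting the follower's marginal profit to zero, 86 - 2q_S - 4q_Z = 0, i.e. q_Z = (86 - 2q_S)/4.
Solace substitutes q_Z(q_S) into its own profit: π_S = q_S(110 - 2q_S - (86 - 2q_S)/2) - 24q_S = (67 - q_S)q_S - 24q_S.
The leader's first-order condition 43 - 2q_S = 0 yields q_S = 43/2.
Then q_Z = (86 - 2·(43/2))/4 = 43/4.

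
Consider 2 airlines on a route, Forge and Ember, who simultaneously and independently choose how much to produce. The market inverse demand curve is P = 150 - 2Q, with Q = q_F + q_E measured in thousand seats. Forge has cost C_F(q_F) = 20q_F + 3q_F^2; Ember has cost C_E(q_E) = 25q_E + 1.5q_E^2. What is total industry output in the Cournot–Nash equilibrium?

25

Forge's profit: π_F = (150 - 2Q)q_F - (20q_F + 3q_F²). Setting ∂π_F/∂q_F = 0: 130 - 10q_F - 2(q_E) = 0.
Ember's first-order condition: 125 - 7q_E - 2(q_F) = 0.
Best responses: q_F = (130 - 2q_E)/10, q_E = (125 - 2q_F)/7.
Solving the pair: q_F = 10, q_E = 15.
Total output Q = 10 + 15 = 25.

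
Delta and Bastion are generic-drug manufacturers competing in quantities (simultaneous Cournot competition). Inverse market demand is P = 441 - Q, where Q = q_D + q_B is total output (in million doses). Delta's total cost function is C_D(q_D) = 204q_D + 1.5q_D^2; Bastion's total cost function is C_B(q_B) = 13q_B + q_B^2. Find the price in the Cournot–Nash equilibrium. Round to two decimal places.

Delta's profit: π_D = (441 - Q)q_D - (204q_D + (3/2)q_D²). Setting ∂π_D/∂q_D = 0: 237 - 5q_D - (q_B) = 0.
Bastion's first-order condition: 428 - 4q_B - (q_D) = 0.
Best responses: q_D = (237 - q_B)/5, q_B = (428 - q_D)/4.
Solving the pair: q_D = 520/19, q_B = 1903/19.
Total output Q = 127.5263, so price P = 441 - 127.5263 = 313.4737.

313.47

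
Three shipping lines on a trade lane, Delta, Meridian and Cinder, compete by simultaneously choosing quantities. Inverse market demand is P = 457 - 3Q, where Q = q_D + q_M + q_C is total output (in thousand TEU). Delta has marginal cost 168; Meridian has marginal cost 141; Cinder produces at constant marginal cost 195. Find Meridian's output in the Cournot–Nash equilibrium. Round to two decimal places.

Delta's profit: π_D = (457 - 3Q)q_D - (168q_D). Setting ∂π_D/∂q_D = 0: 289 - 6q_D - 3(q_M + q_C) = 0.
Meridian's profit: π_M = (457 - 3Q)q_M - (141q_M). Setting ∂π_M/∂q_M = 0: 316 - 6q_M - 3(q_D + q_C) = 0.
Cinder's first-order condition: 262 - 6q_C - 3(q_D + q_M) = 0.
Adding the 3 first-order conditions: 867 − 12Q = 0, so Q = 289/4.
Back-substituting: q_D = (289 − 867/4)/3 = 289/12, q_M = (316 − 867/4)/3 = 397/12, q_C = (262 − 867/4)/3 = 181/12.

33.08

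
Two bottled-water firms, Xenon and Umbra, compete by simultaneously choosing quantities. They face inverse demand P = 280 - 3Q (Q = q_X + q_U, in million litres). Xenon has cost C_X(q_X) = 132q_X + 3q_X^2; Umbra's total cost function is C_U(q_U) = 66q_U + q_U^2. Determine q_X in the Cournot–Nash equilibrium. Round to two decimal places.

Xenon's profit: π_X = (280 - 3Q)q_X - (132q_X + 3q_X²). Setting ∂π_X/∂q_X = 0: 148 - 12q_X - 3(q_U) = 0.
Umbra's first-order condition: 214 - 8q_U - 3(q_X) = 0.
Best responses: q_X = (148 - 3q_U)/12, q_U = (214 - 3q_X)/8.
Solving the pair: q_X = 542/87, q_U = 708/29.

6.23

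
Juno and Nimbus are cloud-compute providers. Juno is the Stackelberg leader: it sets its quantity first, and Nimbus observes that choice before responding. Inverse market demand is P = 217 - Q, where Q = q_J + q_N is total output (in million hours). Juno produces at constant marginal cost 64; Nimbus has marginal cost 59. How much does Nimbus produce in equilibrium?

Solve by backward induction. Given q_J, the follower Nimbus maximises π_N = (217 - q_J - q_N)q_N - 59q_N.
∂π_N/∂q_N = 158 - q_J - 2q_N = 0 gives the reaction function q_N = (158 - q_J)/2.
Juno substitutes q_N(q_J) into its own profit: π_J = q_J(217 - q_J - (158 - q_J)/2) - 64q_J = (138 - (1/2)q_J)q_J - 64q_J.
The leader's first-order condition 74 - q_J = 0 yields q_J = 74.
Then q_N = (158 - 74)/2 = 42.

42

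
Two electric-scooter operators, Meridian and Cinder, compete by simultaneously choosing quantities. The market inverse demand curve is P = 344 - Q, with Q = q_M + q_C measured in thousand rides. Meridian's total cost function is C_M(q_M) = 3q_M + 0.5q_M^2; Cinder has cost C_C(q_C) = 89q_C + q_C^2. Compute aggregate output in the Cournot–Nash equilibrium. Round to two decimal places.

139.36

Meridian's profit: π_M = (344 - Q)q_M - (3q_M + (1/2)q_M²). Setting ∂π_M/∂q_M = 0: 341 - 3q_M - (q_C) = 0.
Cinder's profit: π_C = (344 - Q)q_C - (89q_C + q_C²). Setting ∂π_C/∂q_C = 0: 255 - 4q_C - (q_M) = 0.
So q_M = (341 - q_C)/3 and q_C = (255 - q_M)/4.
Substituting one into the other gives q_M = 1109/11 and q_C = 424/11.
Total output Q = 1109/11 + 424/11 = 1533/11.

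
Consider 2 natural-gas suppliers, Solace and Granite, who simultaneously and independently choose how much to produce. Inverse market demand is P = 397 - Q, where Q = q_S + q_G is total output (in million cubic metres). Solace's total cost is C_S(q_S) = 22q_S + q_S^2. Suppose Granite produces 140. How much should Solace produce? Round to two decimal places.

58.75

With the rival's output fixed at 140, Solace's profit is π_S = (397 - 140 - q_S)q_S - (22q_S + q_S²) = (257 - q_S)q_S - (22q_S + q_S²).
∂π_S/∂q_S = 235 - 4q_S = 0, so q_S = 235/4.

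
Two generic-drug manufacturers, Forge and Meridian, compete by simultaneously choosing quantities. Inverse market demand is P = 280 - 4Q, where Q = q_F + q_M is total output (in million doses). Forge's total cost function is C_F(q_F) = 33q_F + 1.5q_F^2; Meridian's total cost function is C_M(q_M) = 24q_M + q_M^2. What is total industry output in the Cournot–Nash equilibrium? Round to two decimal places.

34.83

Forge's profit: π_F = (280 - 4Q)q_F - (33q_F + (3/2)q_F²). Setting ∂π_F/∂q_F = 0: 247 - 11q_F - 4(q_M) = 0.
Meridian's profit: π_M = (280 - 4Q)q_M - (24q_M + q_M²). Setting ∂π_M/∂q_M = 0: 256 - 10q_M - 4(q_F) = 0.
Rearranging gives the reaction functions q_F = (247 - 4q_M)/11 and q_M = (256 - 4q_F)/10.
Substituting one into the other gives q_F = 723/47 and q_M = 914/47.
Total output Q = 723/47 + 914/47 = 1637/47.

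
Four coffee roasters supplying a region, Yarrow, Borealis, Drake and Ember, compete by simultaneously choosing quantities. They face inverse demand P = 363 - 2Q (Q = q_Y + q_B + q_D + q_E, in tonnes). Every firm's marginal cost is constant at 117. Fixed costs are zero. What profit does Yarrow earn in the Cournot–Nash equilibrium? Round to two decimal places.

1210.32

Each firm earns π_i = (363 - 2Q)q_i - 117q_i.
Setting ∂π_i/∂q_i = 0 with rivals' quantities fixed: 246 - 4q_i - 2·Σ_{j≠i} q_j = 0.
By symmetry each firm produces the same amount; substituting Σ_{j≠i} q_j = 3q_i yields q_i = 246/10 = 123/5.
Price P = 363 - 2·(492/5) = 831/5.
Yarrow's profit: (831/5 - 117)·(123/5) = 1210.3200.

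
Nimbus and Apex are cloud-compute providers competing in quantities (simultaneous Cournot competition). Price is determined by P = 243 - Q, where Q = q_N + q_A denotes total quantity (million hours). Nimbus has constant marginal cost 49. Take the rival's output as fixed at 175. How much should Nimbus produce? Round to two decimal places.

With the rival's output fixed at 175, Nimbus's profit is π_N = (243 - 175 - q_N)q_N - (49q_N) = (68 - q_N)q_N - (49q_N).
∂π_N/∂q_N = 19 - 2q_N = 0, so q_N = 19/2.

9.50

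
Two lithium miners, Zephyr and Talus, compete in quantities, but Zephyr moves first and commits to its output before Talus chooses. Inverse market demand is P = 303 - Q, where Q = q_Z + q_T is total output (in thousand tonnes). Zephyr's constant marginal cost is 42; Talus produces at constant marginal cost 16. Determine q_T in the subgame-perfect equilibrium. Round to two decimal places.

84.75

Solve by backward induction. Given q_Z, the follower Talus maximises π_T = (303 - q_Z - q_T)q_T - 16q_T.
Setting the follower's marginal profit to zero, 287 - q_Z - 2q_T = 0, i.e. q_T = (287 - q_Z)/2.
The leader anticipates this reaction. Substituting into P = 303 - Q gives P = 319/2 - (1/2)q_Z, so π_Z = (319/2 - (1/2)q_Z)q_Z - 42q_Z.
Leader FOC: 235/2 - q_Z = 0, so q_Z = 235/2.
Then q_T = (287 - 235/2)/2 = 339/4.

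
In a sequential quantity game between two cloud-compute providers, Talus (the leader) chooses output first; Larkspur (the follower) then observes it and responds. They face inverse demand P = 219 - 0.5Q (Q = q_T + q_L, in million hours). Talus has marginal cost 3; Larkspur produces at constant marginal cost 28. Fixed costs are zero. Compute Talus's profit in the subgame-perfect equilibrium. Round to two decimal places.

14520.25

The follower Larkspur best-responds to any q_T: π_L = (219 - 0.5Q)q_L - 28q_L.
Follower FOC: 191 - (1/2)q_T - q_L = 0, so q_L(q_T) = (191 - (1/2)q_T).
Talus substitutes q_L(q_T) into its own profit: π_T = q_T(219 - (1/2)q_T - (191 - (1/2)q_T)/2) - 3q_T = (247/2 - (1/4)q_T)q_T - 3q_T.
Maximising: ∂π_T/∂q_T = 241/2 - (1/2)q_T = 0, giving q_T = 241.
Then q_L = (191 - (1/2)·241) = 141/2.
Price P = 219 - (1/2)·(623/2) = 253/4.
Talus's profit: (253/4 - 3)·241 = 14520.2500.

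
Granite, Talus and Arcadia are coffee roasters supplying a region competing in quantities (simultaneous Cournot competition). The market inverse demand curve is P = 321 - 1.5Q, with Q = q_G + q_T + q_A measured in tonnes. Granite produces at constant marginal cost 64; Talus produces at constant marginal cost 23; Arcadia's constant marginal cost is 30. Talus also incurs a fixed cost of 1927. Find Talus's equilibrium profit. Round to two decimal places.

3061.17

Granite's profit: π_G = (321 - 1.5Q)q_G - (64q_G). Setting ∂π_G/∂q_G = 0: 257 - 3q_G - (3/2)(q_T + q_A) = 0.
Talus's profit: π_T = (321 - 1.5Q)q_T - (23q_T). Setting ∂π_T/∂q_T = 0: 298 - 3q_T - (3/2)(q_G + q_A) = 0.
Arcadia's first-order condition: 291 - 3q_A - (3/2)(q_G + q_T) = 0.
Summing all 3 equations gives 846 − 6Q = 0, hence Q = 141.
Back-substituting: q_G = (257 − 423/2)/(3/2) = 91/3, q_T = (298 − 423/2)/(3/2) = 173/3, q_A = (291 − 423/2)/(3/2) = 53.
Price P = 321 - (3/2)·141 = 219/2.
Talus's profit: (219/2 - 23)·(173/3) - 1927 = 3061.1667.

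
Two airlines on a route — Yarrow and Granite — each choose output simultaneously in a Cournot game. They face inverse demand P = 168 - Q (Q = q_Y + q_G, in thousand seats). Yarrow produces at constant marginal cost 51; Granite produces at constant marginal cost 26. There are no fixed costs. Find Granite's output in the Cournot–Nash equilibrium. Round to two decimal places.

55.67

Yarrow's profit: π_Y = (168 - Q)q_Y - (51q_Y). Setting ∂π_Y/∂q_Y = 0: 117 - 2q_Y - (q_G) = 0.
Granite's first-order condition: 142 - 2q_G - (q_Y) = 0.
So q_Y = (117 - q_G)/2 and q_G = (142 - q_Y)/2.
Substituting one into the other gives q_Y = 92/3 and q_G = 167/3.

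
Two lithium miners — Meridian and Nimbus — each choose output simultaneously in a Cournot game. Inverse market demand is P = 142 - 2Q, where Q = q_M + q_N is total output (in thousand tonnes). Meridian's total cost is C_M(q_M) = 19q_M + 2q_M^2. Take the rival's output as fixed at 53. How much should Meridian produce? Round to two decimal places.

2.13

With the rival's output fixed at 53, Meridian's profit is π_M = (142 - 2·53 - 2q_M)q_M - (19q_M + 2q_M²) = (36 - 2q_M)q_M - (19q_M + 2q_M²).
∂π_M/∂q_M = 17 - 8q_M = 0, so q_M = 17/8.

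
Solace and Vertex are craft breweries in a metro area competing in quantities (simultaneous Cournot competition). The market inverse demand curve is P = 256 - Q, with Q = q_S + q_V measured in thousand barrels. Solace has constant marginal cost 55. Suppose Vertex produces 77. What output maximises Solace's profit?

With the rival's output fixed at 77, Solace's profit is π_S = (256 - 77 - q_S)q_S - (55q_S) = (179 - q_S)q_S - (55q_S).
∂π_S/∂q_S = 124 - 2q_S = 0, so q_S = 62.

62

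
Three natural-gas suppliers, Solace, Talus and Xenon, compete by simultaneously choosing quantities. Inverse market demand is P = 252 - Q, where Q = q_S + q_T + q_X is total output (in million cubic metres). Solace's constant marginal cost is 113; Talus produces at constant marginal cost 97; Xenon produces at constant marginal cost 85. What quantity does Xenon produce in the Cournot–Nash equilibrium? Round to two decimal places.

51.75

Solace's profit: π_S = (252 - Q)q_S - (113q_S). Setting ∂π_S/∂q_S = 0: 139 - 2q_S - (q_T + q_X) = 0.
Talus's profit: π_T = (252 - Q)q_T - (97q_T). Setting ∂π_T/∂q_T = 0: 155 - 2q_T - (q_S + q_X) = 0.
Xenon's first-order condition: 167 - 2q_X - (q_S + q_T) = 0.
Adding the 3 conditions: 461 − 2Q − 2Q = 0, i.e. Q = 461/4.
Back-substituting: q_S = (139 − 461/4) = 95/4, q_T = (155 − 461/4) = 159/4, q_X = (167 − 461/4) = 207/4.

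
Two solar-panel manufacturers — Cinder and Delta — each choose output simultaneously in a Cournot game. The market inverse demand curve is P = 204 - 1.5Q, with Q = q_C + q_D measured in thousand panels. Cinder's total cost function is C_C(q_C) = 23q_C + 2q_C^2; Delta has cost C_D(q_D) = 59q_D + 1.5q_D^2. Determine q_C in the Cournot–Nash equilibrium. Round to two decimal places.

Cinder's profit: π_C = (204 - 1.5Q)q_C - (23q_C + 2q_C²). Setting ∂π_C/∂q_C = 0: 181 - 7q_C - (3/2)(q_D) = 0.
Delta's profit: π_D = (204 - 1.5Q)q_D - (59q_D + (3/2)q_D²). Setting ∂π_D/∂q_D = 0: 145 - 6q_D - (3/2)(q_C) = 0.
So q_C = (181 - (3/2)q_D)/7 and q_D = (145 - (3/2)q_C)/6.
Solving the pair: q_C = 1158/53, q_D = 18.7044.

21.85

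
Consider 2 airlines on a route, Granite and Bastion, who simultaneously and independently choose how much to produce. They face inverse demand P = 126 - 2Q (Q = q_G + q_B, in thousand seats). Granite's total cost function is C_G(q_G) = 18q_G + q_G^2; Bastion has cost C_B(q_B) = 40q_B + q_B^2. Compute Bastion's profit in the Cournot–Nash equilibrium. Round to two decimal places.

Granite's profit: π_G = (126 - 2Q)q_G - (18q_G + q_G²). Setting ∂π_G/∂q_G = 0: 108 - 6q_G - 2(q_B) = 0.
Bastion's first-order condition: 86 - 6q_B - 2(q_G) = 0.
Rearranging gives the reaction functions q_G = (108 - 2q_B)/6 and q_B = (86 - 2q_G)/6.
Substituting one into the other gives q_G = 119/8 and q_B = 75/8.
Price P = 126 - 2·(97/4) = 155/2.
Bastion's profit: (155/2)·(75/8) - 40·(75/8) - (75/8)² = 263.6719.

263.67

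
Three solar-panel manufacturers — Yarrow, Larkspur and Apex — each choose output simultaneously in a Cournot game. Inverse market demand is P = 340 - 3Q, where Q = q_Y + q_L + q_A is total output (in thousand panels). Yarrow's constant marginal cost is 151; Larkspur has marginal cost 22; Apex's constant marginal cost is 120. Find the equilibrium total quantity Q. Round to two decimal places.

60.58

Yarrow's profit: π_Y = (340 - 3Q)q_Y - (151q_Y). Setting ∂π_Y/∂q_Y = 0: 189 - 6q_Y - 3(q_L + q_A) = 0.
Larkspur's profit: π_L = (340 - 3Q)q_L - (22q_L). Setting ∂π_L/∂q_L = 0: 318 - 6q_L - 3(q_Y + q_A) = 0.
Apex's profit: π_A = (340 - 3Q)q_A - (120q_A). Setting ∂π_A/∂q_A = 0: 220 - 6q_A - 3(q_Y + q_L) = 0.
Adding the 3 first-order conditions: 727 − 12Q = 0, so Q = 727/12.
Back-substituting: q_Y = (189 − 727/4)/3 = 29/12, q_L = (318 − 727/4)/3 = 545/12, q_A = (220 − 727/4)/3 = 51/4.
Total output Q = 29/12 + 545/12 + 51/4 = 727/12.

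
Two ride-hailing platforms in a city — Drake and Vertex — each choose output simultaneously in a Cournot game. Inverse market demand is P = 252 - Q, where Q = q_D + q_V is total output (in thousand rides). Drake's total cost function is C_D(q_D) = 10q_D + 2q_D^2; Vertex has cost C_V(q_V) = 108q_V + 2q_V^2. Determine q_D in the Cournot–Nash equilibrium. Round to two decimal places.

Drake's profit: π_D = (252 - Q)q_D - (10q_D + 2q_D²). Setting ∂π_D/∂q_D = 0: 242 - 6q_D - (q_V) = 0.
Vertex's profit: π_V = (252 - Q)q_V - (108q_V + 2q_V²). Setting ∂π_V/∂q_V = 0: 144 - 6q_V - (q_D) = 0.
Best responses: q_D = (242 - q_V)/6, q_V = (144 - q_D)/6.
Solving the pair: q_D = 1308/35, q_V = 622/35.

37.37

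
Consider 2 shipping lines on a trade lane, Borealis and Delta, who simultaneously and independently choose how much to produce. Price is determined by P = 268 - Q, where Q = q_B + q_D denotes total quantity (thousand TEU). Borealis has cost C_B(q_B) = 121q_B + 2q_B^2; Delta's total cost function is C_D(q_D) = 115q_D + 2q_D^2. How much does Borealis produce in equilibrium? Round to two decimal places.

Borealis's profit: π_B = (268 - Q)q_B - (121q_B + 2q_B²). Setting ∂π_B/∂q_B = 0: 147 - 6q_B - (q_D) = 0.
Delta's profit: π_D = (268 - Q)q_D - (115q_D + 2q_D²). Setting ∂π_D/∂q_D = 0: 153 - 6q_D - (q_B) = 0.
So q_B = (147 - q_D)/6 and q_D = (153 - q_B)/6.
Solving the pair: q_B = 729/35, q_D = 771/35.

20.83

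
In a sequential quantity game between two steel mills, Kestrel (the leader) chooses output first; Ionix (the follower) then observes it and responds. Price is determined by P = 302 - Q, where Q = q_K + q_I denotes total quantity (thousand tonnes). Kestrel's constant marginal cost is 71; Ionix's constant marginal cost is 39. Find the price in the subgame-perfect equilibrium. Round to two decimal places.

120.75

The follower Ionix best-responds to any q_K: π_I = (302 - Q)q_I - 39q_I.
Setting the follower's marginal profit to zero, 263 - q_K - 2q_I = 0, i.e. q_I = (263 - q_K)/2.
The leader anticipates this reaction. Substituting into P = 302 - Q gives P = 341/2 - (1/2)q_K, so π_K = (341/2 - (1/2)q_K)q_K - 71q_K.
The leader's first-order condition 199/2 - q_K = 0 yields q_K = 199/2.
Then q_I = (263 - 199/2)/2 = 327/4.
Total output Q = 725/4, so price P = 302 - 725/4 = 483/4.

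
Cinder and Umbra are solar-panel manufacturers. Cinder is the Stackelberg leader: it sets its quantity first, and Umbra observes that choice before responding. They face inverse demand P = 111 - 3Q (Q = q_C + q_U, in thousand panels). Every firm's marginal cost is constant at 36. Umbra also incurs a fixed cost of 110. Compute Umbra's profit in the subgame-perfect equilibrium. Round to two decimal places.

7.19

Solve by backward induction. Given q_C, the follower Umbra maximises π_U = (111 - 3q_C - 3q_U)q_U - 36q_U.
Follower FOC: 75 - 3q_C - 6q_U = 0, so q_U(q_C) = (75 - 3q_C)/6.
The leader anticipates this reaction. Substituting into P = 111 - 3Q gives P = 147/2 - (3/2)q_C, so π_C = (147/2 - (3/2)q_C)q_C - 36q_C.
Leader FOC: 75/2 - 3q_C = 0, so q_C = 25/2.
Then q_U = (75 - 3·(25/2))/6 = 25/4.
Price P = 111 - 3·(75/4) = 219/4.
Umbra's profit: (219/4 - 36)·(25/4) - 110 = 115/16.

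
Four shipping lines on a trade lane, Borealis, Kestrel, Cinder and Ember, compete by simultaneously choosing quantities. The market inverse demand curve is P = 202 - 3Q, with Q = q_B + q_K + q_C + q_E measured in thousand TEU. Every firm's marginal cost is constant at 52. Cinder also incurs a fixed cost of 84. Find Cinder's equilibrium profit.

216

A representative firm's profit is π_i = q_i(202 - 3Q) - 52q_i.
Setting ∂π_i/∂q_i = 0 with rivals' quantities fixed: 150 - 6q_i - 3·Σ_{j≠i} q_j = 0.
By symmetry each firm produces the same amount; substituting Σ_{j≠i} q_j = 3q_i yields q_i = 150/15 = 10.
Price P = 202 - 3·40 = 82.
Cinder's profit: (82 - 52)·10 - 84 = 216.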